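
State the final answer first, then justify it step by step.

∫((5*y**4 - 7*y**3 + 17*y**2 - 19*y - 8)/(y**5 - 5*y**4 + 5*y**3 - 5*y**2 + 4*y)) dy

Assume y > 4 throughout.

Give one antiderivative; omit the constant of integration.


The answer is -2*log(y) + 5*log(y - 4) + 2*log(y - 1) - 4*atan(y).
Step 1. Decompose ∫((5*y**4 - 7*y**3 + 17*y**2 - 19*y - 8)/(y**5 - 5*y**4 + 5*y**3 - 5*y**2 + 4*y)) dy by partial fractions, (5*y**4 - 7*y**3 + 17*y**2 - 19*y - 8)/(y**5 - 5*y**4 + 5*y**3 - 5*y**2 + 4*y) = -4/(y**2 + 1) + 2/(y - 1) + 5/(y - 4) - 2/y: now ∫(-2/y) dy + ∫(5/(y - 4)) dy + ∫(2/(y - 1)) dy + ∫(-4/(y**2 + 1)) dy.
Step 2. Evaluate the standard form [assuming y > 4]: now 5*log(y - 4) + ∫(-2/y) dy + ∫(2/(y - 1)) dy + ∫(-4/(y**2 + 1)) dy.
Step 3. Evaluate the standard form [assuming y > 0]: now -2*log(y) + 5*log(y - 4) + ∫(2/(y - 1)) dy + ∫(-4/(y**2 + 1)) dy.
Step 4. Evaluate the standard form [assuming y > 1]: now -2*log(y) + 5*log(y - 4) + 2*log(y - 1) + ∫(-4/(y**2 + 1)) dy.
Step 5. Evaluate the standard form: now -2*log(y) + 5*log(y - 4) + 2*log(y - 1) - 4*atan(y).
Answer: -2*log(y) + 5*log(y - 4) + 2*log(y - 1) - 4*atan(y).


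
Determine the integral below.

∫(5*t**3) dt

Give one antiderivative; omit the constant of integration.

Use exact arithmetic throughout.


Answer: 5*t**4/4.


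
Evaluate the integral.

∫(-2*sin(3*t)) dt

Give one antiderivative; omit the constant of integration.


Answer: 2*cos(3*t)/3.


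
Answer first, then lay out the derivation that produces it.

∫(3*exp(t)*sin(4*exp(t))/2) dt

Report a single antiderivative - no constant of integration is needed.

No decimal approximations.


The answer is -3*cos(4*exp(t))/8.
Step 1. Substitute u = exp(t), turning ∫(3*exp(t)*sin(4*exp(t))/2) dt into ∫(3*sin(4*u)/2) du: now ∫(3*sin(4*u)/2) du.
Step 2. Evaluate the standard form: now -3*cos(4*u)/8.
Step 3. Substitute back u = exp(t): now -3*cos(4*exp(t))/8.
Answer: -3*cos(4*exp(t))/8.


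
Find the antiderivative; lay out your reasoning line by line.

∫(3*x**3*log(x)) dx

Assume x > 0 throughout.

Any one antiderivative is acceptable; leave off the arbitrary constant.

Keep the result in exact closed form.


Step 1. Integrate ∫(3*x**3*log(x)) dx by parts with u = log(x), dv = (3*x**3) dx, so v = 3*x**4/4 [assuming x > 0]: now 3*x**4*log(x)/4 + ∫(-3*x**3/4) dx.
Step 2. Evaluate the standard form: now 3*x**4*log(x)/4 - 3*x**4/16.
Answer: 3*x**4*log(x)/4 - 3*x**4/16.


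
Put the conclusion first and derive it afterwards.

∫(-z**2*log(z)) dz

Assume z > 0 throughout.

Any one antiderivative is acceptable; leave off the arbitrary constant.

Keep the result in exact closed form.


The answer is -z**3*log(z)/3 + z**3/9.
Step 1. Integrate ∫(-z**2*log(z)) dz by parts with u = log(z), dv = (-z**2) dz, so v = -z**3/3 [assuming z > 0]: now -z**3*log(z)/3 + ∫(z**2/3) dz.
Step 2. Evaluate the standard form: now -z**3*log(z)/3 + z**3/9.
Answer: -z**3*log(z)/3 + z**3/9.


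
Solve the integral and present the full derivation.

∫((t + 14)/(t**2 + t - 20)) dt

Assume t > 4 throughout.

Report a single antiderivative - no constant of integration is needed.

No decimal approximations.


Step 1. Decompose ∫((t + 14)/(t**2 + t - 20)) dt by partial fractions, (t + 14)/(t**2 + t - 20) = -1/(t + 5) + 2/(t - 4): now ∫(2/(t - 4)) dt + ∫(-1/(t + 5)) dt.
Step 2. Evaluate the standard form [assuming t > 4]: now 2*log(t - 4) + ∫(-1/(t + 5)) dt.
Step 3. Evaluate the standard form [assuming t > -5]: now 2*log(t - 4) - log(t + 5).
Answer: 2*log(t - 4) - log(t + 5).


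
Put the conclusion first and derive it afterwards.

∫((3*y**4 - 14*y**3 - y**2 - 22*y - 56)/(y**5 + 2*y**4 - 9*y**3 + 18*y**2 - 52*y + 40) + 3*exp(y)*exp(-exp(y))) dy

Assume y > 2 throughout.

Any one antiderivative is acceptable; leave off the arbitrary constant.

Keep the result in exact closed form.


The answer is -3*log(y - 2) + 3*log(y - 1) + 3*log(y + 5) - atan(y/2) - 3*exp(-exp(y)).
Step 1. Rewrite: now ∫((3*y**4 - 14*y**3 - y**2 - 22*y - 56)/(y**5 + 2*y**4 - 9*y**3 + 18*y**2 - 52*y + 40)) dy + ∫(3*exp(y)*exp(-exp(y))) dy.
Step 2. Substitute u = exp(y), turning ∫(3*exp(y)*exp(-exp(y))) dy into ∫(3*exp(-u)) du: now ∫((3*y**4 - 14*y**3 - y**2 - 22*y - 56)/(y**5 + 2*y**4 - 9*y**3 + 18*y**2 - 52*y + 40)) dy + ∫(3*exp(-u)) du.
Step 3. Evaluate the standard form: now ∫((3*y**4 - 14*y**3 - y**2 - 22*y - 56)/(y**5 + 2*y**4 - 9*y**3 + 18*y**2 - 52*y + 40)) dy - 3*exp(-u).
Step 4. Substitute back u = exp(y): now ∫((3*y**4 - 14*y**3 - y**2 - 22*y - 56)/(y**5 + 2*y**4 - 9*y**3 + 18*y**2 - 52*y + 40)) dy - 3*exp(-exp(y)).
Step 5. Decompose ∫((3*y**4 - 14*y**3 - y**2 - 22*y - 56)/(y**5 + 2*y**4 - 9*y**3 + 18*y**2 - 52*y + 40)) dy by partial fractions, (3*y**4 - 14*y**3 - y**2 - 22*y - 56)/(y**5 + 2*y**4 - 9*y**3 + 18*y**2 - 52*y + 40) = -2/(y**2 + 4) + 3/(y + 5) + 3/(y - 1) - 3/(y - 2): now ∫(-3/(y - 2)) dy + ∫(3/(y - 1)) dy + ∫(3/(y + 5)) dy + ∫(-2/(y**2 + 4)) dy - 3*exp(-exp(y)).
Step 6. Evaluate the standard form [assuming y > 1]: now 3*log(y - 1) + ∫(-3/(y - 2)) dy + ∫(3/(y + 5)) dy + ∫(-2/(y**2 + 4)) dy - 3*exp(-exp(y)).
Step 7. Evaluate the standard form [assuming y > -5]: now 3*log(y - 1) + 3*log(y + 5) + ∫(-3/(y - 2)) dy + ∫(-2/(y**2 + 4)) dy - 3*exp(-exp(y)).
Step 8. Evaluate the standard form [assuming y > 2]: now -3*log(y - 2) + 3*log(y - 1) + 3*log(y + 5) + ∫(-2/(y**2 + 4)) dy - 3*exp(-exp(y)).
Step 9. Evaluate the standard form: now -3*log(y - 2) + 3*log(y - 1) + 3*log(y + 5) - atan(y/2) - 3*exp(-exp(y)).
Answer: -3*log(y - 2) + 3*log(y - 1) + 3*log(y + 5) - atan(y/2) - 3*exp(-exp(y)).


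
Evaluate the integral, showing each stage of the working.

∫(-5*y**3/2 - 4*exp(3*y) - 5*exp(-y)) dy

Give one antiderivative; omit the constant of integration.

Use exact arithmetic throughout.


Step 1. Rewrite: now ∫(-5*y**3/2) dy + ∫(-5*exp(-y)) dy + ∫(-4*exp(3*y)) dy.
Step 2. Evaluate the standard form: now ∫(-5*y**3/2) dy + ∫(-4*exp(3*y)) dy + 5*exp(-y).
Step 3. Evaluate the standard form: now -4*exp(3*y)/3 + ∫(-5*y**3/2) dy + 5*exp(-y).
Step 4. Evaluate the standard form: now -5*y**4/8 - 4*exp(3*y)/3 + 5*exp(-y).
Answer: -5*y**4/8 - 4*exp(3*y)/3 + 5*exp(-y).


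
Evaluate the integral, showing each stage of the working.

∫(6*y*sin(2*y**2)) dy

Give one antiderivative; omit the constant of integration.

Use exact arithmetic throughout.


Step 1. Substitute u = y**2, turning ∫(6*y*sin(2*y**2)) dy into ∫(3*sin(2*u)) du: now ∫(3*sin(2*u)) du.
Step 2. Evaluate the standard form: now -3*cos(2*u)/2.
Step 3. Substitute back u = y**2: now -3*cos(2*y**2)/2.
Answer: -3*cos(2*y**2)/2.


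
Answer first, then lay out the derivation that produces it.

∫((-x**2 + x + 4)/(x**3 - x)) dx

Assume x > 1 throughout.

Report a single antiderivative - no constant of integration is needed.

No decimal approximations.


The answer is -4*log(x) + 2*log(x - 1) + log(x + 1).
Step 1. Decompose ∫((-x**2 + x + 4)/(x**3 - x)) dx by partial fractions, (-x**2 + x + 4)/(x**3 - x) = 1/(x + 1) + 2/(x - 1) - 4/x: now ∫(-4/x) dx + ∫(2/(x - 1)) dx + ∫(1/(x + 1)) dx.
Step 2. Evaluate the standard form [assuming x > 1]: now 2*log(x - 1) + ∫(-4/x) dx + ∫(1/(x + 1)) dx.
Step 3. Evaluate the standard form [assuming x > 0]: now -4*log(x) + 2*log(x - 1) + ∫(1/(x + 1)) dx.
Step 4. Evaluate the standard form [assuming x > -1]: now -4*log(x) + 2*log(x - 1) + log(x + 1).
Answer: -4*log(x) + 2*log(x - 1) + log(x + 1).


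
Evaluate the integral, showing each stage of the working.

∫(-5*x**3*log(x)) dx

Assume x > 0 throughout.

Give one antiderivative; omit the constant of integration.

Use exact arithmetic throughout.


Step 1. Integrate ∫(-5*x**3*log(x)) dx by parts with u = log(x), dv = (-5*x**3) dx, so v = -5*x**4/4 [assuming x > 0]: now -5*x**4*log(x)/4 + ∫(5*x**3/4) dx.
Step 2. Evaluate the standard form: now -5*x**4*log(x)/4 + 5*x**4/16.
Answer: -5*x**4*log(x)/4 + 5*x**4/16.


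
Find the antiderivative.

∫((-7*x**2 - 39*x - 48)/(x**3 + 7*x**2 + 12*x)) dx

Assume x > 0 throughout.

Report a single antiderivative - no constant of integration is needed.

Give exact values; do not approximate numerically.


Answer: -4*log(x) - 2*log(x + 3) - log(x + 4).


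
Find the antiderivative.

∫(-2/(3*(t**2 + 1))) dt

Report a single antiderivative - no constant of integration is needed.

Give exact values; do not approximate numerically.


Answer: -2*atan(t)/3.


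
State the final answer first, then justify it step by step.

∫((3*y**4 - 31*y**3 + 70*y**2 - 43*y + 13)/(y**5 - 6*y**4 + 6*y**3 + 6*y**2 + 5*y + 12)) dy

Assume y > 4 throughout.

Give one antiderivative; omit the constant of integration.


The answer is -3*log(y - 4) + 2*log(y - 3) + 4*log(y + 1) - 3*atan(y).
Step 1. Decompose ∫((3*y**4 - 31*y**3 + 70*y**2 - 43*y + 13)/(y**5 - 6*y**4 + 6*y**3 + 6*y**2 + 5*y + 12)) dy by partial fractions, (3*y**4 - 31*y**3 + 70*y**2 - 43*y + 13)/(y**5 - 6*y**4 + 6*y**3 + 6*y**2 + 5*y + 12) = -3/(y**2 + 1) + 4/(y + 1) + 2/(y - 3) - 3/(y - 4): now ∫(-3/(y - 4)) dy + ∫(2/(y - 3)) dy + ∫(4/(y + 1)) dy + ∫(-3/(y**2 + 1)) dy.
Step 2. Evaluate the standard form [assuming y > 3]: now 2*log(y - 3) + ∫(-3/(y - 4)) dy + ∫(4/(y + 1)) dy + ∫(-3/(y**2 + 1)) dy.
Step 3. Evaluate the standard form [assuming y > -1]: now 2*log(y - 3) + 4*log(y + 1) + ∫(-3/(y - 4)) dy + ∫(-3/(y**2 + 1)) dy.
Step 4. Evaluate the standard form [assuming y > 4]: now -3*log(y - 4) + 2*log(y - 3) + 4*log(y + 1) + ∫(-3/(y**2 + 1)) dy.
Step 5. Evaluate the standard form: now -3*log(y - 4) + 2*log(y - 3) + 4*log(y + 1) - 3*atan(y).
Answer: -3*log(y - 4) + 2*log(y - 3) + 4*log(y + 1) - 3*atan(y).


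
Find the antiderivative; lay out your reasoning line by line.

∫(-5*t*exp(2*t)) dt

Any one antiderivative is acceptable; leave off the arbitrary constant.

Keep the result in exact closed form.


Step 1. Integrate ∫(-5*t*exp(2*t)) dt by parts with u = t, dv = (-5*exp(2*t)) dt, so v = -5*exp(2*t)/2: now -5*t*exp(2*t)/2 + ∫(5*exp(2*t)/2) dt.
Step 2. Evaluate the standard form: now -5*t*exp(2*t)/2 + 5*exp(2*t)/4.
Answer: -5*t*exp(2*t)/2 + 5*exp(2*t)/4.


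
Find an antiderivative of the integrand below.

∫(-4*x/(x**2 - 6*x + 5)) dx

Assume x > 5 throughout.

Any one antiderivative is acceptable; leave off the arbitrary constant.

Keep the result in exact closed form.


Answer: -5*log(x - 5) + log(x - 1).


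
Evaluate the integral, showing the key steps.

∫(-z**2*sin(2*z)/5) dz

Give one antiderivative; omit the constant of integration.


Step 1. Integrate ∫(-z**2*sin(2*z)/5) dz by parts with u = z**2, dv = (-sin(2*z)/5) dz, so v = cos(2*z)/10: now z**2*cos(2*z)/10 + ∫(-z*cos(2*z)/5) dz.
Step 2. Integrate ∫(-z*cos(2*z)/5) dz by parts with u = z, dv = (-cos(2*z)/5) dz, so v = -sin(2*z)/10: now z**2*cos(2*z)/10 - z*sin(2*z)/10 + ∫(sin(2*z)/10) dz.
Step 3. Evaluate the standard form: now z**2*cos(2*z)/10 - z*sin(2*z)/10 - cos(2*z)/20.
Answer: z**2*cos(2*z)/10 - z*sin(2*z)/10 - cos(2*z)/20.


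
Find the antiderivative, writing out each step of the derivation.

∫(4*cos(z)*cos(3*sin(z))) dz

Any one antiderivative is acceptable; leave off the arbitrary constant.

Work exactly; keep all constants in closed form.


Step 1. Substitute u = sin(z), turning ∫(4*cos(z)*cos(3*sin(z))) dz into ∫(4*cos(3*u)) du: now ∫(4*cos(3*u)) du.
Step 2. Evaluate the standard form: now 4*sin(3*u)/3.
Step 3. Substitute back u = sin(z): now 4*sin(3*sin(z))/3.
Answer: 4*sin(3*sin(z))/3.


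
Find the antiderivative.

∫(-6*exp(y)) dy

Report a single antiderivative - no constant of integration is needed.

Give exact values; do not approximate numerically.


Answer: -6*exp(y).


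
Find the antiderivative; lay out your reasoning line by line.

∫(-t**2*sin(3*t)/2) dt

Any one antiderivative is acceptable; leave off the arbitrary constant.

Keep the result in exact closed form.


Step 1. Integrate ∫(-t**2*sin(3*t)/2) dt by parts with u = t**2, dv = (-sin(3*t)/2) dt, so v = cos(3*t)/6: now t**2*cos(3*t)/6 + ∫(-t*cos(3*t)/3) dt.
Step 2. Integrate ∫(-t*cos(3*t)/3) dt by parts with u = t, dv = (-cos(3*t)/3) dt, so v = -sin(3*t)/9: now t**2*cos(3*t)/6 - t*sin(3*t)/9 + ∫(sin(3*t)/9) dt.
Step 3. Evaluate the standard form: now t**2*cos(3*t)/6 - t*sin(3*t)/9 - cos(3*t)/27.
Answer: t**2*cos(3*t)/6 - t*sin(3*t)/9 - cos(3*t)/27.


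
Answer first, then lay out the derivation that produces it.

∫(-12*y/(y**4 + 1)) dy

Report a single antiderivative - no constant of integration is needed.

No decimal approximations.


The answer is -6*atan(y**2).
Step 1. Substitute u = y**2, turning ∫(-12*y/(y**4 + 1)) dy into ∫(-6/(u**2 + 1)) du: now ∫(-6/(u**2 + 1)) du.
Step 2. Evaluate the standard form: now -6*atan(u).
Step 3. Substitute back u = y**2: now -6*atan(y**2).
Answer: -6*atan(y**2).


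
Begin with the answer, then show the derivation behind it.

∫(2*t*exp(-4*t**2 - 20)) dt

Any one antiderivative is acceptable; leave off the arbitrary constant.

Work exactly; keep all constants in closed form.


The answer is -exp(-4*t**2 - 20)/4.
Step 1. Substitute u = t**2 + 5, turning ∫(2*t*exp(-4*t**2 - 20)) dt into ∫(exp(-4*u)) du: now ∫(exp(-4*u)) du.
Step 2. Evaluate the standard form: now -exp(-4*u)/4.
Step 3. Substitute back u = t**2 + 5: now -exp(-4*t**2 - 20)/4.
Answer: -exp(-4*t**2 - 20)/4.


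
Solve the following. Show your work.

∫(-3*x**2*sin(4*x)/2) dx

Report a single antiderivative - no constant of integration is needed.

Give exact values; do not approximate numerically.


Step 1. Integrate ∫(-3*x**2*sin(4*x)/2) dx by parts with u = x**2, dv = (-3*sin(4*x)/2) dx, so v = 3*cos(4*x)/8: now 3*x**2*cos(4*x)/8 + ∫(-3*x*cos(4*x)/4) dx.
Step 2. Integrate ∫(-3*x*cos(4*x)/4) dx by parts with u = x, dv = (-3*cos(4*x)/4) dx, so v = -3*sin(4*x)/16: now 3*x**2*cos(4*x)/8 - 3*x*sin(4*x)/16 + ∫(3*sin(4*x)/16) dx.
Step 3. Evaluate the standard form: now 3*x**2*cos(4*x)/8 - 3*x*sin(4*x)/16 - 3*cos(4*x)/64.
Answer: 3*x**2*cos(4*x)/8 - 3*x*sin(4*x)/16 - 3*cos(4*x)/64.


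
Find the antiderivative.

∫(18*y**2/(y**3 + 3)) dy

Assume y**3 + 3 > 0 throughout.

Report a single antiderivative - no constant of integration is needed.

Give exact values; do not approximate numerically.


Answer: 6*log(y**3 + 3).


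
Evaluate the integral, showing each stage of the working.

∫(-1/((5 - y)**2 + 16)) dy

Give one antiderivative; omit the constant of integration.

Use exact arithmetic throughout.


Step 1. Substitute u = 5 - y, turning ∫(-1/((5 - y)**2 + 16)) dy into ∫(1/(u**2 + 16)) du: now ∫(1/(u**2 + 16)) du.
Step 2. Evaluate the standard form: now atan(u/4)/4.
Step 3. Substitute back u = 5 - y: now -atan(y/4 - 5/4)/4.
Answer: -atan(y/4 - 5/4)/4.


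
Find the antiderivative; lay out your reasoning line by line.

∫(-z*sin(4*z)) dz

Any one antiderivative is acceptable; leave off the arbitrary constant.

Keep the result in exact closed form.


Step 1. Integrate ∫(-z*sin(4*z)) dz by parts with u = z, dv = (-sin(4*z)) dz, so v = cos(4*z)/4: now z*cos(4*z)/4 + ∫(-cos(4*z)/4) dz.
Step 2. Evaluate the standard form: now z*cos(4*z)/4 - sin(4*z)/16.
Answer: z*cos(4*z)/4 - sin(4*z)/16.


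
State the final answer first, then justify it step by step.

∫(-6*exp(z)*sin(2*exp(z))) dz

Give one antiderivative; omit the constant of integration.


The answer is 3*cos(2*exp(z)).
Step 1. Substitute u = exp(z), turning ∫(-6*exp(z)*sin(2*exp(z))) dz into ∫(-6*sin(2*u)) du: now ∫(-6*sin(2*u)) du.
Step 2. Evaluate the standard form: now 3*cos(2*u).
Step 3. Substitute back u = exp(z): now 3*cos(2*exp(z)).
Answer: 3*cos(2*exp(z)).


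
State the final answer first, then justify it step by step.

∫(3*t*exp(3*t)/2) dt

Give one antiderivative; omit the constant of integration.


The answer is t*exp(3*t)/2 - exp(3*t)/6.
Step 1. Integrate ∫(3*t*exp(3*t)/2) dt by parts with u = t, dv = (3*exp(3*t)/2) dt, so v = exp(3*t)/2: now t*exp(3*t)/2 + ∫(-exp(3*t)/2) dt.
Step 2. Evaluate the standard form: now t*exp(3*t)/2 - exp(3*t)/6.
Answer: t*exp(3*t)/2 - exp(3*t)/6.


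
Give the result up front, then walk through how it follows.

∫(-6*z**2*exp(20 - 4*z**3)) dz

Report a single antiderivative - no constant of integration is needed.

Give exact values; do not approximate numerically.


The answer is exp(20 - 4*z**3)/2.
Step 1. Substitute u = z**3 - 5, turning ∫(-6*z**2*exp(20 - 4*z**3)) dz into ∫(-2*exp(-4*u)) du: now ∫(-2*exp(-4*u)) du.
Step 2. Evaluate the standard form: now exp(-4*u)/2.
Step 3. Substitute back u = z**3 - 5: now exp(20 - 4*z**3)/2.
Answer: exp(20 - 4*z**3)/2.


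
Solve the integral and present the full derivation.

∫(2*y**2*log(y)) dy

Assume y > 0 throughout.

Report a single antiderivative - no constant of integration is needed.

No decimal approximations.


Step 1. Integrate ∫(2*y**2*log(y)) dy by parts with u = log(y), dv = (2*y**2) dy, so v = 2*y**3/3 [assuming y > 0]: now 2*y**3*log(y)/3 + ∫(-2*y**2/3) dy.
Step 2. Evaluate the standard form: now 2*y**3*log(y)/3 - 2*y**3/9.
Answer: 2*y**3*log(y)/3 - 2*y**3/9.


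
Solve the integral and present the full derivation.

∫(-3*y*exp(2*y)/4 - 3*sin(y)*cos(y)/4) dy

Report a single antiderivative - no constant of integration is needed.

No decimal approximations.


Step 1. Rewrite: now ∫(-3*y*exp(2*y)/4) dy + ∫(-3*sin(y)*cos(y)/4) dy.
Step 2. Substitute u = sin(y), turning ∫(-3*sin(y)*cos(y)/4) dy into ∫(-3*u/4) du: now ∫(-3*u/4) du + ∫(-3*y*exp(2*y)/4) dy.
Step 3. Evaluate the standard form: now -3*u**2/8 + ∫(-3*y*exp(2*y)/4) dy.
Step 4. Substitute back u = sin(y): now -3*sin(y)**2/8 + ∫(-3*y*exp(2*y)/4) dy.
Step 5. Integrate ∫(-3*y*exp(2*y)/4) dy by parts with u = y, dv = (-3*exp(2*y)/4) dy, so v = -3*exp(2*y)/8: now -3*y*exp(2*y)/8 - 3*sin(y)**2/8 + ∫(3*exp(2*y)/8) dy.
Step 6. Evaluate the standard form: now -3*y*exp(2*y)/8 + 3*exp(2*y)/16 - 3*sin(y)**2/8.
Answer: -3*y*exp(2*y)/8 + 3*exp(2*y)/16 - 3*sin(y)**2/8.


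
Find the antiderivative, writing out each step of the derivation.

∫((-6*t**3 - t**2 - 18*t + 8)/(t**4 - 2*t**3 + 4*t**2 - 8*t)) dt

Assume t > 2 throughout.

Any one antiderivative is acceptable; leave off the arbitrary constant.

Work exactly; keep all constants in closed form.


Step 1. Decompose ∫((-6*t**3 - t**2 - 18*t + 8)/(t**4 - 2*t**3 + 4*t**2 - 8*t)) dt by partial fractions, (-6*t**3 - t**2 - 18*t + 8)/(t**4 - 2*t**3 + 4*t**2 - 8*t) = -3/(t**2 + 4) - 5/(t - 2) - 1/t: now ∫(-1/t) dt + ∫(-5/(t - 2)) dt + ∫(-3/(t**2 + 4)) dt.
Step 2. Evaluate the standard form [assuming t > 2]: now -5*log(t - 2) + ∫(-1/t) dt + ∫(-3/(t**2 + 4)) dt.
Step 3. Evaluate the standard form [assuming t > 0]: now -log(t) - 5*log(t - 2) + ∫(-3/(t**2 + 4)) dt.
Step 4. Evaluate the standard form: now -log(t) - 5*log(t - 2) - 3*atan(t/2)/2.
Answer: -log(t) - 5*log(t - 2) - 3*atan(t/2)/2.


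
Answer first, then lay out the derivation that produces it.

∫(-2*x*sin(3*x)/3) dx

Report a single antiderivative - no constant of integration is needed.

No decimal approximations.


The answer is 2*x*cos(3*x)/9 - 2*sin(3*x)/27.
Step 1. Integrate ∫(-2*x*sin(3*x)/3) dx by parts with u = x, dv = (-2*sin(3*x)/3) dx, so v = 2*cos(3*x)/9: now 2*x*cos(3*x)/9 + ∫(-2*cos(3*x)/9) dx.
Step 2. Evaluate the standard form: now 2*x*cos(3*x)/9 - 2*sin(3*x)/27.
Answer: 2*x*cos(3*x)/9 - 2*sin(3*x)/27.


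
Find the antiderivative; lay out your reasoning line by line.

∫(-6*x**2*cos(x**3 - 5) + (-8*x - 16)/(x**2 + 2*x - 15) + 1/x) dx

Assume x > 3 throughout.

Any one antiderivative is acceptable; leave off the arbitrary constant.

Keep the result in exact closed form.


Step 1. Rewrite: now ∫(1/x) dx + ∫(-6*x**2*cos(x**3 - 5)) dx + ∫((-8*x - 16)/(x**2 + 2*x - 15)) dx.
Step 2. Decompose ∫((-8*x - 16)/(x**2 + 2*x - 15)) dx by partial fractions, (-8*x - 16)/(x**2 + 2*x - 15) = -3/(x + 5) - 5/(x - 3): now ∫(1/x) dx + ∫(-6*x**2*cos(x**3 - 5)) dx + ∫(-5/(x - 3)) dx + ∫(-3/(x + 5)) dx.
Step 3. Evaluate the standard form [assuming x > -5]: now -3*log(x + 5) + ∫(1/x) dx + ∫(-6*x**2*cos(x**3 - 5)) dx + ∫(-5/(x - 3)) dx.
Step 4. Evaluate the standard form [assuming x > 3]: now -5*log(x - 3) - 3*log(x + 5) + ∫(1/x) dx + ∫(-6*x**2*cos(x**3 - 5)) dx.
Step 5. Substitute u = x**3 - 5, turning ∫(-6*x**2*cos(x**3 - 5)) dx into ∫(-2*cos(u)) du: now -5*log(x - 3) - 3*log(x + 5) + ∫(1/x) dx + ∫(-2*cos(u)) du.
Step 6. Evaluate the standard form: now -5*log(x - 3) - 3*log(x + 5) - 2*sin(u) + ∫(1/x) dx.
Step 7. Substitute back u = x**3 - 5: now -5*log(x - 3) - 3*log(x + 5) - 2*sin(x**3 - 5) + ∫(1/x) dx.
Step 8. Evaluate the standard form [assuming x > 0]: now log(x) - 5*log(x - 3) - 3*log(x + 5) - 2*sin(x**3 - 5).
Answer: log(x) - 5*log(x - 3) - 3*log(x + 5) - 2*sin(x**3 - 5).


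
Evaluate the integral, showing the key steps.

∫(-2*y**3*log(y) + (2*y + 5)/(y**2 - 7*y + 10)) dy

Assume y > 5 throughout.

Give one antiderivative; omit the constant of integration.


Step 1. Rewrite: now ∫(-2*y**3*log(y)) dy + ∫((2*y + 5)/(y**2 - 7*y + 10)) dy.
Step 2. Decompose ∫((2*y + 5)/(y**2 - 7*y + 10)) dy by partial fractions, (2*y + 5)/(y**2 - 7*y + 10) = -3/(y - 2) + 5/(y - 5): now ∫(-2*y**3*log(y)) dy + ∫(5/(y - 5)) dy + ∫(-3/(y - 2)) dy.
Step 3. Evaluate the standard form [assuming y > 5]: now 5*log(y - 5) + ∫(-2*y**3*log(y)) dy + ∫(-3/(y - 2)) dy.
Step 4. Evaluate the standard form [assuming y > 2]: now 5*log(y - 5) - 3*log(y - 2) + ∫(-2*y**3*log(y)) dy.
Step 5. Integrate ∫(-2*y**3*log(y)) dy by parts with u = log(y), dv = (-2*y**3) dy, so v = -y**4/2 [assuming y > 0]: now -y**4*log(y)/2 + 5*log(y - 5) - 3*log(y - 2) + ∫(y**3/2) dy.
Step 6. Evaluate the standard form: now -y**4*log(y)/2 + y**4/8 + 5*log(y - 5) - 3*log(y - 2).
Answer: -y**4*log(y)/2 + y**4/8 + 5*log(y - 5) - 3*log(y - 2).


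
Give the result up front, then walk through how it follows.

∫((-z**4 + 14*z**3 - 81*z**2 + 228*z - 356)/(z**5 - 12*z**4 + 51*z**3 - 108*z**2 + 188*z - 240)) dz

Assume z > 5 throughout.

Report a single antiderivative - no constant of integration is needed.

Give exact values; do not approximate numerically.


The answer is -2*log(z - 5) + 5*log(z - 4) - 4*log(z - 3) + 2*atan(z/2).
Step 1. Decompose ∫((-z**4 + 14*z**3 - 81*z**2 + 228*z - 356)/(z**5 - 12*z**4 + 51*z**3 - 108*z**2 + 188*z - 240)) dz by partial fractions, (-z**4 + 14*z**3 - 81*z**2 + 228*z - 356)/(z**5 - 12*z**4 + 51*z**3 - 108*z**2 + 188*z - 240) = 4/(z**2 + 4) - 4/(z - 3) + 5/(z - 4) - 2/(z - 5): now ∫(-2/(z - 5)) dz + ∫(5/(z - 4)) dz + ∫(-4/(z - 3)) dz + ∫(4/(z**2 + 4)) dz.
Step 2. Evaluate the standard form [assuming z > 4]: now 5*log(z - 4) + ∫(-2/(z - 5)) dz + ∫(-4/(z - 3)) dz + ∫(4/(z**2 + 4)) dz.
Step 3. Evaluate the standard form [assuming z > 5]: now -2*log(z - 5) + 5*log(z - 4) + ∫(-4/(z - 3)) dz + ∫(4/(z**2 + 4)) dz.
Step 4. Evaluate the standard form [assuming z > 3]: now -2*log(z - 5) + 5*log(z - 4) - 4*log(z - 3) + ∫(4/(z**2 + 4)) dz.
Step 5. Evaluate the standard form: now -2*log(z - 5) + 5*log(z - 4) - 4*log(z - 3) + 2*atan(z/2).
Answer: -2*log(z - 5) + 5*log(z - 4) - 4*log(z - 3) + 2*atan(z/2).


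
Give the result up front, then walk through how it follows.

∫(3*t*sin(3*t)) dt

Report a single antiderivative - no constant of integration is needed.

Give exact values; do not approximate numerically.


The answer is -t*cos(3*t) + sin(3*t)/3.
Step 1. Integrate ∫(3*t*sin(3*t)) dt by parts with u = t, dv = (3*sin(3*t)) dt, so v = -cos(3*t): now -t*cos(3*t) + ∫(cos(3*t)) dt.
Step 2. Evaluate the standard form: now -t*cos(3*t) + sin(3*t)/3.
Answer: -t*cos(3*t) + sin(3*t)/3.


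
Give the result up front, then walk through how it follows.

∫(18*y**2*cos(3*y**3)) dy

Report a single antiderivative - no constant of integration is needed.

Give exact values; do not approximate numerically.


The answer is 2*sin(3*y**3).
Step 1. Substitute u = y**3, turning ∫(18*y**2*cos(3*y**3)) dy into ∫(6*cos(3*u)) du: now ∫(6*cos(3*u)) du.
Step 2. Evaluate the standard form: now 2*sin(3*u).
Step 3. Substitute back u = y**3: now 2*sin(3*y**3).
Answer: 2*sin(3*y**3).


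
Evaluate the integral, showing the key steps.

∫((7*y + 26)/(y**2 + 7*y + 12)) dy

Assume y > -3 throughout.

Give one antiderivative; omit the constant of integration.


Step 1. Decompose ∫((7*y + 26)/(y**2 + 7*y + 12)) dy by partial fractions, (7*y + 26)/(y**2 + 7*y + 12) = 2/(y + 4) + 5/(y + 3): now ∫(5/(y + 3)) dy + ∫(2/(y + 4)) dy.
Step 2. Evaluate the standard form [assuming y > -3]: now 5*log(y + 3) + ∫(2/(y + 4)) dy.
Step 3. Evaluate the standard form [assuming y > -4]: now 5*log(y + 3) + 2*log(y + 4).
Answer: 5*log(y + 3) + 2*log(y + 4).


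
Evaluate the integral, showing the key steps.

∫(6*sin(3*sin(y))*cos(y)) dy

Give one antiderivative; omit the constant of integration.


Step 1. Substitute u = sin(y), turning ∫(6*sin(3*sin(y))*cos(y)) dy into ∫(6*sin(3*u)) du: now ∫(6*sin(3*u)) du.
Step 2. Evaluate the standard form: now -2*cos(3*u).
Step 3. Substitute back u = sin(y): now -2*cos(3*sin(y)).
Answer: -2*cos(3*sin(y)).


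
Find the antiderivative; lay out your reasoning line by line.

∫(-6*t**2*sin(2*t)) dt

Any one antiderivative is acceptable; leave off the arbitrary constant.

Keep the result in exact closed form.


Step 1. Integrate ∫(-6*t**2*sin(2*t)) dt by parts with u = t**2, dv = (-6*sin(2*t)) dt, so v = 3*cos(2*t): now 3*t**2*cos(2*t) + ∫(-6*t*cos(2*t)) dt.
Step 2. Integrate ∫(-6*t*cos(2*t)) dt by parts with u = t, dv = (-6*cos(2*t)) dt, so v = -3*sin(2*t): now 3*t**2*cos(2*t) - 3*t*sin(2*t) + ∫(3*sin(2*t)) dt.
Step 3. Evaluate the standard form: now 3*t**2*cos(2*t) - 3*t*sin(2*t) - 3*cos(2*t)/2.
Answer: 3*t**2*cos(2*t) - 3*t*sin(2*t) - 3*cos(2*t)/2.


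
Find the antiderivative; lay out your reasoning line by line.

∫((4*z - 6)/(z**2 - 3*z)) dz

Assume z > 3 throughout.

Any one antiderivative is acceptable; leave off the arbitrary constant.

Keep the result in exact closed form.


Step 1. Decompose ∫((4*z - 6)/(z**2 - 3*z)) dz by partial fractions, (4*z - 6)/(z**2 - 3*z) = 2/(z - 3) + 2/z: now ∫(2/z) dz + ∫(2/(z - 3)) dz.
Step 2. Evaluate the standard form [assuming z > 0]: now 2*log(z) + ∫(2/(z - 3)) dz.
Step 3. Evaluate the standard form [assuming z > 3]: now 2*log(z) + 2*log(z - 3).
Answer: 2*log(z) + 2*log(z - 3).


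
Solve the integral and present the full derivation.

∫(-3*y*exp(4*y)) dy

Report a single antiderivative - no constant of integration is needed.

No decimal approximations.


Step 1. Integrate ∫(-3*y*exp(4*y)) dy by parts with u = y, dv = (-3*exp(4*y)) dy, so v = -3*exp(4*y)/4: now -3*y*exp(4*y)/4 + ∫(3*exp(4*y)/4) dy.
Step 2. Evaluate the standard form: now -3*y*exp(4*y)/4 + 3*exp(4*y)/16.
Answer: -3*y*exp(4*y)/4 + 3*exp(4*y)/16.


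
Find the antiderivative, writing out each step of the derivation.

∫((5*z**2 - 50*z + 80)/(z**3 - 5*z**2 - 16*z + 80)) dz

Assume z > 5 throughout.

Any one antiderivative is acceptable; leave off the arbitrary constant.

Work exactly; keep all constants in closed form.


Step 1. Decompose ∫((5*z**2 - 50*z + 80)/(z**3 - 5*z**2 - 16*z + 80)) dz by partial fractions, (5*z**2 - 50*z + 80)/(z**3 - 5*z**2 - 16*z + 80) = 5/(z + 4) + 5/(z - 4) - 5/(z - 5): now ∫(-5/(z - 5)) dz + ∫(5/(z - 4)) dz + ∫(5/(z + 4)) dz.
Step 2. Evaluate the standard form [assuming z > 5]: now -5*log(z - 5) + ∫(5/(z - 4)) dz + ∫(5/(z + 4)) dz.
Step 3. Evaluate the standard form [assuming z > 4]: now -5*log(z - 5) + 5*log(z - 4) + ∫(5/(z + 4)) dz.
Step 4. Evaluate the standard form [assuming z > -4]: now -5*log(z - 5) + 5*log(z - 4) + 5*log(z + 4).
Answer: -5*log(z - 5) + 5*log(z - 4) + 5*log(z + 4).


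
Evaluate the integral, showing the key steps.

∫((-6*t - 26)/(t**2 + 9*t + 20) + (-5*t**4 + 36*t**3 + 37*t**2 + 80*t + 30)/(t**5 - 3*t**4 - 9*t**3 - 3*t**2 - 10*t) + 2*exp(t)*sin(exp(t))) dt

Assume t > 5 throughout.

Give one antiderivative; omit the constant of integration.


Step 1. Rewrite: now ∫((-6*t - 26)/(t**2 + 9*t + 20)) dt + ∫((-5*t**4 + 36*t**3 + 37*t**2 + 80*t + 30)/(t**5 - 3*t**4 - 9*t**3 - 3*t**2 - 10*t)) dt + ∫(2*exp(t)*sin(exp(t))) dt.
Step 2. Decompose ∫((-5*t**4 + 36*t**3 + 37*t**2 + 80*t + 30)/(t**5 - 3*t**4 - 9*t**3 - 3*t**2 - 10*t)) dt by partial fractions, (-5*t**4 + 36*t**3 + 37*t**2 + 80*t + 30)/(t**5 - 3*t**4 - 9*t**3 - 3*t**2 - 10*t) = -4/(t**2 + 1) - 5/(t + 2) + 3/(t - 5) - 3/t: now ∫(-3/t) dt + ∫((-6*t - 26)/(t**2 + 9*t + 20)) dt + ∫(2*exp(t)*sin(exp(t))) dt + ∫(3/(t - 5)) dt + ∫(-5/(t + 2)) dt + ∫(-4/(t**2 + 1)) dt.
Step 3. Evaluate the standard form [assuming t > -2]: now -5*log(t + 2) + ∫(-3/t) dt + ∫((-6*t - 26)/(t**2 + 9*t + 20)) dt + ∫(2*exp(t)*sin(exp(t))) dt + ∫(3/(t - 5)) dt + ∫(-4/(t**2 + 1)) dt.
Step 4. Evaluate the standard form [assuming t > 0]: now -3*log(t) - 5*log(t + 2) + ∫((-6*t - 26)/(t**2 + 9*t + 20)) dt + ∫(2*exp(t)*sin(exp(t))) dt + ∫(3/(t - 5)) dt + ∫(-4/(t**2 + 1)) dt.
Step 5. Evaluate the standard form [assuming t > 5]: now -3*log(t) + 3*log(t - 5) - 5*log(t + 2) + ∫((-6*t - 26)/(t**2 + 9*t + 20)) dt + ∫(2*exp(t)*sin(exp(t))) dt + ∫(-4/(t**2 + 1)) dt.
Step 6. Evaluate the standard form: now -3*log(t) + 3*log(t - 5) - 5*log(t + 2) - 4*atan(t) + ∫((-6*t - 26)/(t**2 + 9*t + 20)) dt + ∫(2*exp(t)*sin(exp(t))) dt.
Step 7. Substitute u = exp(t), turning ∫(2*exp(t)*sin(exp(t))) dt into ∫(2*sin(u)) du: now -3*log(t) + 3*log(t - 5) - 5*log(t + 2) - 4*atan(t) + ∫((-6*t - 26)/(t**2 + 9*t + 20)) dt + ∫(2*sin(u)) du.
Step 8. Evaluate the standard form: now -3*log(t) + 3*log(t - 5) - 5*log(t + 2) - 2*cos(u) - 4*atan(t) + ∫((-6*t - 26)/(t**2 + 9*t + 20)) dt.
Step 9. Substitute back u = exp(t): now -3*log(t) + 3*log(t - 5) - 5*log(t + 2) - 2*cos(exp(t)) - 4*atan(t) + ∫((-6*t - 26)/(t**2 + 9*t + 20)) dt.
Step 10. Decompose ∫((-6*t - 26)/(t**2 + 9*t + 20)) dt by partial fractions, (-6*t - 26)/(t**2 + 9*t + 20) = -4/(t + 5) - 2/(t + 4): now -3*log(t) + 3*log(t - 5) - 5*log(t + 2) - 2*cos(exp(t)) - 4*atan(t) + ∫(-2/(t + 4)) dt + ∫(-4/(t + 5)) dt.
Step 11. Evaluate the standard form [assuming t > -4]: now -3*log(t) + 3*log(t - 5) - 5*log(t + 2) - 2*log(t + 4) - 2*cos(exp(t)) - 4*atan(t) + ∫(-4/(t + 5)) dt.
Step 12. Evaluate the standard form [assuming t > -5]: now -3*log(t) + 3*log(t - 5) - 5*log(t + 2) - 2*log(t + 4) - 4*log(t + 5) - 2*cos(exp(t)) - 4*atan(t).
Answer: -3*log(t) + 3*log(t - 5) - 5*log(t + 2) - 2*log(t + 4) - 4*log(t + 5) - 2*cos(exp(t)) - 4*atan(t).


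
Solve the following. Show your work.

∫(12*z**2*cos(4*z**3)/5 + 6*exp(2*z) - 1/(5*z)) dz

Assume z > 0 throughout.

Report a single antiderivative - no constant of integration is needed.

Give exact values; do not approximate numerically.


Step 1. Rewrite: now ∫(-1/(5*z)) dz + ∫(12*z**2*cos(4*z**3)/5) dz + ∫(6*exp(2*z)) dz.
Step 2. Substitute u = z**3, turning ∫(12*z**2*cos(4*z**3)/5) dz into ∫(4*cos(4*u)/5) du: now ∫(-1/(5*z)) dz + ∫(6*exp(2*z)) dz + ∫(4*cos(4*u)/5) du.
Step 3. Evaluate the standard form: now sin(4*u)/5 + ∫(-1/(5*z)) dz + ∫(6*exp(2*z)) dz.
Step 4. Substitute back u = z**3: now sin(4*z**3)/5 + ∫(-1/(5*z)) dz + ∫(6*exp(2*z)) dz.
Step 5. Evaluate the standard form: now 3*exp(2*z) + sin(4*z**3)/5 + ∫(-1/(5*z)) dz.
Step 6. Evaluate the standard form [assuming z > 0]: now 3*exp(2*z) - log(z)/5 + sin(4*z**3)/5.
Answer: 3*exp(2*z) - log(z)/5 + sin(4*z**3)/5.


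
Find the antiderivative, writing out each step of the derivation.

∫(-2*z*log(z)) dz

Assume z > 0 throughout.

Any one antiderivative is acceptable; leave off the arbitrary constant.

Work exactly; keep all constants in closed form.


Step 1. Integrate ∫(-2*z*log(z)) dz by parts with u = log(z), dv = (-2*z) dz, so v = -z**2 [assuming z > 0]: now -z**2*log(z) + ∫(z) dz.
Step 2. Evaluate the standard form: now -z**2*log(z) + z**2/2.
Answer: -z**2*log(z) + z**2/2.


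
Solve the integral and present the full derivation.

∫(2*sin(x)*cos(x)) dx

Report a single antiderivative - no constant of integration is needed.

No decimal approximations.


Step 1. Substitute u = sin(x), turning ∫(2*sin(x)*cos(x)) dx into ∫(2*u) du: now ∫(2*u) du.
Step 2. Evaluate the standard form: now u**2.
Step 3. Substitute back u = sin(x): now sin(x)**2.
Answer: sin(x)**2.


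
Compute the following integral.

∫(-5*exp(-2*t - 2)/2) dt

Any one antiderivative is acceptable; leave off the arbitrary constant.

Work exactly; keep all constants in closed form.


Answer: 5*exp(-2*t - 2)/4.


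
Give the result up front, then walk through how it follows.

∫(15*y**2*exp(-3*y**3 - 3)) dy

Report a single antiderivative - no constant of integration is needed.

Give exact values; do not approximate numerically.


The answer is -5*exp(-3*y**3 - 3)/3.
Step 1. Substitute u = y**3 + 1, turning ∫(15*y**2*exp(-3*y**3 - 3)) dy into ∫(5*exp(-3*u)) du: now ∫(5*exp(-3*u)) du.
Step 2. Evaluate the standard form: now -5*exp(-3*u)/3.
Step 3. Substitute back u = y**3 + 1: now -5*exp(-3*y**3 - 3)/3.
Answer: -5*exp(-3*y**3 - 3)/3.


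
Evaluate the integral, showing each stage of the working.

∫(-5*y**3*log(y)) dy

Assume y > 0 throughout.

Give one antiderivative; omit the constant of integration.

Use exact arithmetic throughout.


Step 1. Integrate ∫(-5*y**3*log(y)) dy by parts with u = log(y), dv = (-5*y**3) dy, so v = -5*y**4/4 [assuming y > 0]: now -5*y**4*log(y)/4 + ∫(5*y**3/4) dy.
Step 2. Evaluate the standard form: now -5*y**4*log(y)/4 + 5*y**4/16.
Answer: -5*y**4*log(y)/4 + 5*y**4/16.


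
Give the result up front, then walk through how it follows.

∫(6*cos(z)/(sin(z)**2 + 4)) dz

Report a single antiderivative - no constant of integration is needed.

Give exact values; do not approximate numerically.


The answer is 3*atan(sin(z)/2).
Step 1. Substitute u = sin(z), turning ∫(6*cos(z)/(sin(z)**2 + 4)) dz into ∫(6/(u**2 + 4)) du: now ∫(6/(u**2 + 4)) du.
Step 2. Evaluate the standard form: now 3*atan(u/2).
Step 3. Substitute back u = sin(z): now 3*atan(sin(z)/2).
Answer: 3*atan(sin(z)/2).


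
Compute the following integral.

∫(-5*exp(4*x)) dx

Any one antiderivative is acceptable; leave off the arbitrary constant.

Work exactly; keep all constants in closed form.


Answer: -5*exp(4*x)/4.


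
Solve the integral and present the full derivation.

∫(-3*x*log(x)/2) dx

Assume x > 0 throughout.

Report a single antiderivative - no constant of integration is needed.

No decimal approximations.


Step 1. Integrate ∫(-3*x*log(x)/2) dx by parts with u = log(x), dv = (-3*x/2) dx, so v = -3*x**2/4 [assuming x > 0]: now -3*x**2*log(x)/4 + ∫(3*x/4) dx.
Step 2. Evaluate the standard form: now -3*x**2*log(x)/4 + 3*x**2/8.
Answer: -3*x**2*log(x)/4 + 3*x**2/8.


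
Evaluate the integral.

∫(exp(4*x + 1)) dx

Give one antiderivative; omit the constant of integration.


Answer: exp(4*x + 1)/4.


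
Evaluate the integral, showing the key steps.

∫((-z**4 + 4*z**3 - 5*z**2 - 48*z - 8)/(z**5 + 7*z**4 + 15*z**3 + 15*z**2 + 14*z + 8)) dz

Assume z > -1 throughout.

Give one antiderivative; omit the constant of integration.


Step 1. Decompose ∫((-z**4 + 4*z**3 - 5*z**2 - 48*z - 8)/(z**5 + 7*z**4 + 15*z**3 + 15*z**2 + 14*z + 8)) dz by partial fractions, (-z**4 + 4*z**3 - 5*z**2 - 48*z - 8)/(z**5 + 7*z**4 + 15*z**3 + 15*z**2 + 14*z + 8) = -4/(z**2 + 1) - 4/(z + 4) - 2/(z + 2) + 5/(z + 1): now ∫(5/(z + 1)) dz + ∫(-2/(z + 2)) dz + ∫(-4/(z + 4)) dz + ∫(-4/(z**2 + 1)) dz.
Step 2. Evaluate the standard form [assuming z > -1]: now 5*log(z + 1) + ∫(-2/(z + 2)) dz + ∫(-4/(z + 4)) dz + ∫(-4/(z**2 + 1)) dz.
Step 3. Evaluate the standard form [assuming z > -2]: now 5*log(z + 1) - 2*log(z + 2) + ∫(-4/(z + 4)) dz + ∫(-4/(z**2 + 1)) dz.
Step 4. Evaluate the standard form [assuming z > -4]: now 5*log(z + 1) - 2*log(z + 2) - 4*log(z + 4) + ∫(-4/(z**2 + 1)) dz.
Step 5. Evaluate the standard form: now 5*log(z + 1) - 2*log(z + 2) - 4*log(z + 4) - 4*atan(z).
Answer: 5*log(z + 1) - 2*log(z + 2) - 4*log(z + 4) - 4*atan(z).


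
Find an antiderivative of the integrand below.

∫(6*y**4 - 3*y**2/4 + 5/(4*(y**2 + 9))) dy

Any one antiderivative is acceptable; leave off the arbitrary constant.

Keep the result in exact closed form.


Answer: 6*y**5/5 - y**3/4 + 5*atan(y/3)/12.


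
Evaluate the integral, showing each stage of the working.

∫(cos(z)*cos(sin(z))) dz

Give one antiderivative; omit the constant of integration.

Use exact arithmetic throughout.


Step 1. Substitute u = sin(z), turning ∫(cos(z)*cos(sin(z))) dz into ∫(cos(u)) du: now ∫(cos(u)) du.
Step 2. Evaluate the standard form: now sin(u).
Step 3. Substitute back u = sin(z): now sin(sin(z)).
Answer: sin(sin(z)).


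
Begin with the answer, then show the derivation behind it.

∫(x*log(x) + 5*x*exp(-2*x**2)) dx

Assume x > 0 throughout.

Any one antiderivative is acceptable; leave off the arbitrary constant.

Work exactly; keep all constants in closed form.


The answer is x**2*log(x)/2 - x**2/4 - 5*exp(-2*x**2)/4.
Step 1. Rewrite: now ∫(5*x*exp(-2*x**2)) dx + ∫(x*log(x)) dx.
Step 2. Substitute u = x**2, turning ∫(5*x*exp(-2*x**2)) dx into ∫(5*exp(-2*u)/2) du: now ∫(x*log(x)) dx + ∫(5*exp(-2*u)/2) du.
Step 3. Evaluate the standard form: now ∫(x*log(x)) dx - 5*exp(-2*u)/4.
Step 4. Substitute back u = x**2: now ∫(x*log(x)) dx - 5*exp(-2*x**2)/4.
Step 5. Integrate ∫(x*log(x)) dx by parts with u = log(x), dv = (x) dx, so v = x**2/2 [assuming x > 0]: now x**2*log(x)/2 + ∫(-x/2) dx - 5*exp(-2*x**2)/4.
Step 6. Evaluate the standard form: now x**2*log(x)/2 - x**2/4 - 5*exp(-2*x**2)/4.
Answer: x**2*log(x)/2 - x**2/4 - 5*exp(-2*x**2)/4.


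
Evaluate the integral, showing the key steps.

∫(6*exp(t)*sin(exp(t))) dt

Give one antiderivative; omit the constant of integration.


Step 1. Substitute u = exp(t), turning ∫(6*exp(t)*sin(exp(t))) dt into ∫(6*sin(u)) du: now ∫(6*sin(u)) du.
Step 2. Evaluate the standard form: now -6*cos(u).
Step 3. Substitute back u = exp(t): now -6*cos(exp(t)).
Answer: -6*cos(exp(t)).


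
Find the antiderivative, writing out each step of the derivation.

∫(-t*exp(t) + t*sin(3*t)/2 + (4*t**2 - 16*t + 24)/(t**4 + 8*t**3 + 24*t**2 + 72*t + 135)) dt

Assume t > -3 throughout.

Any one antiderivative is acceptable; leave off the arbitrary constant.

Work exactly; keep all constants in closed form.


Step 1. Rewrite: now ∫(-t*exp(t)) dt + ∫(t*sin(3*t)/2) dt + ∫((4*t**2 - 16*t + 24)/(t**4 + 8*t**3 + 24*t**2 + 72*t + 135)) dt.
Step 2. Integrate ∫(t*sin(3*t)/2) dt by parts with u = t, dv = (sin(3*t)/2) dt, so v = -cos(3*t)/6: now -t*cos(3*t)/6 + ∫(-t*exp(t)) dt + ∫((4*t**2 - 16*t + 24)/(t**4 + 8*t**3 + 24*t**2 + 72*t + 135)) dt + ∫(cos(3*t)/6) dt.
Step 3. Evaluate the standard form: now -t*cos(3*t)/6 + sin(3*t)/18 + ∫(-t*exp(t)) dt + ∫((4*t**2 - 16*t + 24)/(t**4 + 8*t**3 + 24*t**2 + 72*t + 135)) dt.
Step 4. Integrate ∫(-t*exp(t)) dt by parts with u = t, dv = (-exp(t)) dt, so v = -exp(t): now -t*exp(t) - t*cos(3*t)/6 + sin(3*t)/18 + ∫((4*t**2 - 16*t + 24)/(t**4 + 8*t**3 + 24*t**2 + 72*t + 135)) dt + ∫(exp(t)) dt.
Step 5. Evaluate the standard form: now -t*exp(t) - t*cos(3*t)/6 + exp(t) + sin(3*t)/18 + ∫((4*t**2 - 16*t + 24)/(t**4 + 8*t**3 + 24*t**2 + 72*t + 135)) dt.
Step 6. Decompose ∫((4*t**2 - 16*t + 24)/(t**4 + 8*t**3 + 24*t**2 + 72*t + 135)) dt by partial fractions, (4*t**2 - 16*t + 24)/(t**4 + 8*t**3 + 24*t**2 + 72*t + 135) = -2/(t**2 + 9) - 3/(t + 5) + 3/(t + 3): now -t*exp(t) - t*cos(3*t)/6 + exp(t) + sin(3*t)/18 + ∫(3/(t + 3)) dt + ∫(-3/(t + 5)) dt + ∫(-2/(t**2 + 9)) dt.
Step 7. Evaluate the standard form [assuming t > -3]: now -t*exp(t) - t*cos(3*t)/6 + exp(t) + 3*log(t + 3) + sin(3*t)/18 + ∫(-3/(t + 5)) dt + ∫(-2/(t**2 + 9)) dt.
Step 8. Evaluate the standard form [assuming t > -5]: now -t*exp(t) - t*cos(3*t)/6 + exp(t) + 3*log(t + 3) - 3*log(t + 5) + sin(3*t)/18 + ∫(-2/(t**2 + 9)) dt.
Step 9. Evaluate the standard form: now -t*exp(t) - t*cos(3*t)/6 + exp(t) + 3*log(t + 3) - 3*log(t + 5) + sin(3*t)/18 - 2*atan(t/3)/3.
Answer: -t*exp(t) - t*cos(3*t)/6 + exp(t) + 3*log(t + 3) - 3*log(t + 5) + sin(3*t)/18 - 2*atan(t/3)/3.
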